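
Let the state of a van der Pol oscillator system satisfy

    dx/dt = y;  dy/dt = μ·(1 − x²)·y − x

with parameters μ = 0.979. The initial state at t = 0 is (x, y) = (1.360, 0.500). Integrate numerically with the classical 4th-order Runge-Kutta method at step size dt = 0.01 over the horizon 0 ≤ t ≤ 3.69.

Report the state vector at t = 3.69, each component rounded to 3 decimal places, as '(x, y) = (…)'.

(x, y) = (-1.739, 0.591)

t=0.000: state=(1.360, 0.500)
step 1 (dt=0.01): k1=(0.500, -1.776), k2=(0.491, -1.774), k3=(0.491, -1.774), k4=(0.482, -1.772); state += dt/6·(k1+2k2+2k3+k4)
t=0.010: state=(1.365, 0.482)
t=0.020: state=(1.370, 0.465)
t=0.030: state=(1.374, 0.447)
continuing one RK4 step at a time; state shown every 20 steps (Δt=0.2):
t=0.200: state=(1.425, 0.160)
t=0.400: state=(1.428, -0.128)
t=0.600: state=(1.378, -0.362)
t=0.800: state=(1.285, -0.559)
t=1.000: state=(1.155, -0.741)
t=1.200: state=(0.988, -0.932)
t=1.400: state=(0.780, -1.153)
t=1.600: state=(0.523, -1.428)
t=1.800: state=(0.205, -1.770)
t=2.000: state=(-0.187, -2.151)
t=2.200: state=(-0.650, -2.434)
t=2.400: state=(-1.136, -2.342)
t=2.600: state=(-1.551, -1.738)
t=2.800: state=(-1.817, -0.920)
t=3.000: state=(-1.931, -0.263)
t=3.200: state=(-1.939, 0.147)
t=3.400: state=(-1.883, 0.386)
t=3.600: state=(-1.790, 0.537)
t=3.690: state=(-1.739, 0.591)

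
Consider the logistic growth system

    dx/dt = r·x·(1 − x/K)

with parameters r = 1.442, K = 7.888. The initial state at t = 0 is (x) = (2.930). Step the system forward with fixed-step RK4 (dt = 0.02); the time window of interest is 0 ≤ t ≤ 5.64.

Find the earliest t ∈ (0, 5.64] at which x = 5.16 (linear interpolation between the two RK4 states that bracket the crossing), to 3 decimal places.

t = 0.807

t=0.000: state=(2.930)
step 1 (dt=0.02): k1=(2.656), k2=(2.665), k3=(2.665), k4=(2.675); state += dt/6·(k1+2k2+2k3+k4)
t=0.020: state=(2.983)
t=0.040: state=(3.037)
t=0.060: state=(3.091)
continuing one RK4 step at a time; state shown every 10 steps (Δt=0.2):
t=0.200: state=(3.478)
t=0.400: state=(4.044)
t=0.600: state=(4.607)
t=0.800: state=(5.143)
next step: t=0.820: state=(5.194) — x has crossed 5.16
linear interpolation between t=0.800 (5.14254) and t=0.820 (5.19393) → t≈0.807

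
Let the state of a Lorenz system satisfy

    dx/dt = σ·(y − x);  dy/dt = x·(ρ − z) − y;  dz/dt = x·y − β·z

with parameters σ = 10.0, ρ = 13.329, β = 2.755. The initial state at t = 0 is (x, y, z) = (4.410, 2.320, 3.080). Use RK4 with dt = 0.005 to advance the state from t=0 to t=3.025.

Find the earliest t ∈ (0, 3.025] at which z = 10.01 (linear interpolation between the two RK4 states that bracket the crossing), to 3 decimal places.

t = 0.254

t=0.000: state=(4.410, 2.320, 3.080)
step 1 (dt=0.005): k1=(-20.900, 42.878, 1.746), k2=(-19.306, 42.216, 2.080), k3=(-19.362, 42.255, 2.080), k4=(-17.819, 41.630, 2.404); state += dt/6·(k1+2k2+2k3+k4)
t=0.005: state=(4.313, 2.531, 3.090)
t=0.010: state=(4.231, 2.737, 3.104)
t=0.015: state=(4.163, 2.937, 3.121)
continuing one RK4 step at a time; state shown every 20 steps (Δt=0.1):
t=0.100: state=(4.480, 6.028, 3.906)
t=0.200: state=(6.821, 9.708, 6.923)
t=0.250: state=(8.275, 11.082, 9.742)
next step: t=0.255: state=(8.414, 11.169, 10.070) — z has crossed 10.01
linear interpolation between t=0.250 (9.74218) and t=0.255 (10.06997) → t≈0.254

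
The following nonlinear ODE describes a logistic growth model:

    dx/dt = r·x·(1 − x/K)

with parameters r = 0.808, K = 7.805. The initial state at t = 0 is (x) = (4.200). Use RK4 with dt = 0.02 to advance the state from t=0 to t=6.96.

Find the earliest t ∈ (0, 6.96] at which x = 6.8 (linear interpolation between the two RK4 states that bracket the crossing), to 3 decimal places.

t = 2.177

t=0.000: state=(4.200)
step 1 (dt=0.02): k1=(1.567), k2=(1.566), k3=(1.566), k4=(1.565); state += dt/6·(k1+2k2+2k3+k4)
t=0.020: state=(4.231)
t=0.040: state=(4.263)
t=0.060: state=(4.294)
continuing one RK4 step at a time; state shown every 25 steps (Δt=0.5):
t=0.500: state=(4.962)
t=1.000: state=(5.645)
t=1.500: state=(6.217)
t=2.000: state=(6.668)
t=2.160: state=(6.788)
next step: t=2.180: state=(6.802) — x has crossed 6.8
linear interpolation between t=2.160 (6.78777) and t=2.180 (6.80198) → t≈2.177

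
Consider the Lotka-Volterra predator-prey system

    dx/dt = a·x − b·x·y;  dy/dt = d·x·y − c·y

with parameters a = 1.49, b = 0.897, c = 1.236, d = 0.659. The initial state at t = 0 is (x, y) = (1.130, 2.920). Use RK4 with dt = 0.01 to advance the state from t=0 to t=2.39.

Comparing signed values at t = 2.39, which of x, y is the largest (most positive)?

largest component: x

t=0.000: state=(1.130, 2.920)
step 1 (dt=0.01): k1=(-1.276, -1.435), k2=(-1.262, -1.443), k3=(-1.262, -1.443), k4=(-1.247, -1.452); state += dt/6·(k1+2k2+2k3+k4)
t=0.010: state=(1.117, 2.906)
t=0.020: state=(1.105, 2.891)
t=0.030: state=(1.093, 2.876)
continuing one RK4 step at a time; state shown every 10 steps (Δt=0.1):
t=0.100: state=(1.016, 2.769)
t=0.200: state=(0.927, 2.609)
t=0.300: state=(0.857, 2.445)
t=0.400: state=(0.805, 2.282)
t=0.500: state=(0.767, 2.124)
t=0.600: state=(0.741, 1.972)
t=0.700: state=(0.725, 1.829)
t=0.800: state=(0.719, 1.695)
t=0.900: state=(0.720, 1.571)
t=1.000: state=(0.730, 1.456)
t=1.100: state=(0.747, 1.351)
t=1.200: state=(0.772, 1.255)
t=1.300: state=(0.804, 1.168)
t=1.400: state=(0.843, 1.090)
t=1.500: state=(0.890, 1.020)
t=1.600: state=(0.945, 0.957)
t=1.700: state=(1.010, 0.902)
t=1.800: state=(1.083, 0.854)
t=1.900: state=(1.167, 0.813)
t=2.000: state=(1.261, 0.778)
t=2.100: state=(1.367, 0.750)
t=2.200: state=(1.485, 0.728)
t=2.300: state=(1.615, 0.712)
t=2.390: state=(1.745, 0.704)
compare at T: x=1.745, y=0.704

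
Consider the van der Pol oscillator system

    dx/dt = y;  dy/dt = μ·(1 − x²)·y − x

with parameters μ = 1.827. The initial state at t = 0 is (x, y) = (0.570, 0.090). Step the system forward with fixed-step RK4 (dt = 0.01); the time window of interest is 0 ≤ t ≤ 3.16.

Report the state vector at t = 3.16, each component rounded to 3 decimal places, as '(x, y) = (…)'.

(x, y) = (-1.541, 0.485)

t=0.000: state=(0.570, 0.090)
step 1 (dt=0.01): k1=(0.090, -0.459), k2=(0.088, -0.462), k3=(0.088, -0.462), k4=(0.085, -0.466); state += dt/6·(k1+2k2+2k3+k4)
t=0.010: state=(0.571, 0.085)
t=0.020: state=(0.572, 0.081)
t=0.030: state=(0.572, 0.076)
continuing one RK4 step at a time; state shown every 20 steps (Δt=0.2):
t=0.200: state=(0.578, -0.015)
t=0.400: state=(0.562, -0.150)
t=0.600: state=(0.516, -0.318)
t=0.800: state=(0.432, -0.532)
t=1.000: state=(0.298, -0.817)
t=1.200: state=(0.098, -1.209)
t=1.400: state=(-0.194, -1.729)
t=1.600: state=(-0.596, -2.261)
t=1.800: state=(-1.069, -2.345)
t=2.000: state=(-1.476, -1.617)
t=2.200: state=(-1.701, -0.668)
t=2.400: state=(-1.768, -0.072)
t=2.600: state=(-1.751, 0.213)
t=2.800: state=(-1.693, 0.350)
t=3.000: state=(-1.614, 0.432)
t=3.160: state=(-1.541, 0.485)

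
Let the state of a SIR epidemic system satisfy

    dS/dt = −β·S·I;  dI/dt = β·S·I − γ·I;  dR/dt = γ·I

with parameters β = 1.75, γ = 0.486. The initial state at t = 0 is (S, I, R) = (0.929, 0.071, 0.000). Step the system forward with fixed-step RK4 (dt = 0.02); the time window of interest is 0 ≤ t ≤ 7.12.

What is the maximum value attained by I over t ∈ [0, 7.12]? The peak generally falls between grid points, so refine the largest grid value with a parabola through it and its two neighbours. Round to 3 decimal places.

t=0.000: state=(0.929, 0.071, 0.000)
step 1 (dt=0.02): k1=(-0.115, 0.081, 0.035), k2=(-0.117, 0.082, 0.035), k3=(-0.117, 0.082, 0.035), k4=(-0.118, 0.082, 0.035); state += dt/6·(k1+2k2+2k3+k4)
t=0.020: state=(0.927, 0.073, 0.001)
t=0.040: state=(0.924, 0.074, 0.001)
t=0.060: state=(0.922, 0.076, 0.002)
continuing one RK4 step at a time; state shown every 25 steps (Δt=0.5):
t=0.500: state=(0.855, 0.122, 0.023)
t=1.000: state=(0.746, 0.193, 0.061)
t=1.500: state=(0.608, 0.274, 0.118)
t=2.000: state=(0.463, 0.343, 0.193)
t=2.500: state=(0.337, 0.381, 0.282)
t=3.000: state=(0.240, 0.384, 0.376)
t=3.500: state=(0.173, 0.360, 0.467)
t=4.000: state=(0.128, 0.322, 0.550)
t=4.500: state=(0.099, 0.279, 0.623)
t=5.000: state=(0.079, 0.236, 0.685)
t=5.500: state=(0.065, 0.197, 0.738)
t=6.000: state=(0.056, 0.163, 0.781)
t=6.500: state=(0.049, 0.134, 0.817)
t=7.000: state=(0.044, 0.109, 0.847)
t=7.120: state=(0.043, 0.104, 0.853)
largest grid value and its neighbours: I(2.760)=0.38690, I(2.780)=0.38694, I(2.800)=0.38693
parabola through these three points peaks at t≈2.785 with I≈0.38694

max I = 0.387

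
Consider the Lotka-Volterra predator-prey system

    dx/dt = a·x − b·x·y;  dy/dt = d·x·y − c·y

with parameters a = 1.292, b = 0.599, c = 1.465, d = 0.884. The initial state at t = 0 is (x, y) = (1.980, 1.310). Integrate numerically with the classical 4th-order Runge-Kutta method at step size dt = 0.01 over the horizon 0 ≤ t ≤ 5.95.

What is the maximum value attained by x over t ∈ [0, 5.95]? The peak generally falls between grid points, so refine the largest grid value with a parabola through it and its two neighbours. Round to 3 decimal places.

t=0.000: state=(1.980, 1.310)
step 1 (dt=0.01): k1=(1.004, 0.374), k2=(1.005, 0.380), k3=(1.005, 0.380), k4=(1.005, 0.387); state += dt/6·(k1+2k2+2k3+k4)
t=0.010: state=(1.990, 1.314)
t=0.020: state=(2.000, 1.318)
t=0.030: state=(2.010, 1.322)
continuing one RK4 step at a time; state shown every 20 steps (Δt=0.2):
t=0.200: state=(2.179, 1.412)
t=0.400: state=(2.361, 1.574)
t=0.600: state=(2.499, 1.806)
t=0.800: state=(2.561, 2.110)
t=1.000: state=(2.521, 2.471)
t=1.200: state=(2.374, 2.846)
t=1.400: state=(2.142, 3.168)
t=1.600: state=(1.872, 3.371)
t=1.800: state=(1.611, 3.420)
t=2.000: state=(1.391, 3.325)
t=2.200: state=(1.223, 3.123)
t=2.400: state=(1.107, 2.860)
t=2.600: state=(1.034, 2.577)
t=2.800: state=(1.000, 2.300)
t=3.000: state=(0.999, 2.047)
t=3.200: state=(1.026, 1.825)
t=3.400: state=(1.080, 1.640)
t=3.600: state=(1.159, 1.490)
t=3.800: state=(1.265, 1.377)
t=4.000: state=(1.396, 1.299)
t=4.200: state=(1.551, 1.257)
t=4.400: state=(1.729, 1.253)
t=4.600: state=(1.923, 1.291)
t=4.800: state=(2.123, 1.377)
t=5.000: state=(2.313, 1.521)
t=5.200: state=(2.466, 1.732)
t=5.400: state=(2.553, 2.017)
t=5.600: state=(2.544, 2.364)
t=5.800: state=(2.426, 2.741)
t=5.950: state=(2.274, 3.007)
largest grid value and its neighbours: x(0.820)=2.56188, x(0.830)=2.56195, x(0.840)=2.56174
parabola through these three points peaks at t≈0.827 with x≈2.56195

max x = 2.562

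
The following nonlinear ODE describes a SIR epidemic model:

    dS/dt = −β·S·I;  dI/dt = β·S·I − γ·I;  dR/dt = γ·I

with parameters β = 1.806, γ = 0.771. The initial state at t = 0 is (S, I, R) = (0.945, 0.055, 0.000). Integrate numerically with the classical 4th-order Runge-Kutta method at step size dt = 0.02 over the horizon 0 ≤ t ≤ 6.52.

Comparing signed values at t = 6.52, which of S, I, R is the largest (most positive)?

largest component: R

t=0.000: state=(0.945, 0.055, 0.000)
step 1 (dt=0.02): k1=(-0.094, 0.051, 0.042), k2=(-0.095, 0.052, 0.043), k3=(-0.095, 0.052, 0.043), k4=(-0.095, 0.052, 0.043); state += dt/6·(k1+2k2+2k3+k4)
t=0.020: state=(0.943, 0.056, 0.001)
t=0.040: state=(0.941, 0.057, 0.002)
t=0.060: state=(0.939, 0.058, 0.003)
continuing one RK4 step at a time; state shown every 25 steps (Δt=0.5):
t=0.500: state=(0.888, 0.086, 0.027)
t=1.000: state=(0.807, 0.125, 0.067)
t=1.500: state=(0.707, 0.169, 0.124)
t=2.000: state=(0.596, 0.207, 0.197)
t=2.500: state=(0.488, 0.230, 0.282)
t=3.000: state=(0.396, 0.233, 0.372)
t=3.500: state=(0.322, 0.219, 0.459)
t=4.000: state=(0.268, 0.194, 0.539)
t=4.500: state=(0.228, 0.165, 0.608)
t=5.000: state=(0.199, 0.136, 0.666)
t=5.500: state=(0.178, 0.109, 0.713)
t=6.000: state=(0.163, 0.087, 0.750)
t=6.500: state=(0.152, 0.068, 0.780)
t=6.520: state=(0.152, 0.067, 0.781)
compare at T: S=0.152, I=0.067, R=0.781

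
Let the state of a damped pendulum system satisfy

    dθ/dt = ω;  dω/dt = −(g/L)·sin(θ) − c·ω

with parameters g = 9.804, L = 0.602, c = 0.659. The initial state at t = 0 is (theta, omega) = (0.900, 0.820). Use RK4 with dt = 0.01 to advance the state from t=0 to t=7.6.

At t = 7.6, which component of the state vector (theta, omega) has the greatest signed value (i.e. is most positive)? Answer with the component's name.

t=0.000: state=(0.900, 0.820)
step 1 (dt=0.01): k1=(0.820, -13.297), k2=(0.754, -13.295), k3=(0.754, -13.292), k4=(0.687, -13.286); state += dt/6·(k1+2k2+2k3+k4)
t=0.010: state=(0.908, 0.687)
t=0.020: state=(0.914, 0.554)
t=0.030: state=(0.919, 0.422)
continuing one RK4 step at a time; state shown every 25 steps (Δt=0.25):
t=0.250: state=(0.712, -2.158)
t=0.500: state=(-0.010, -3.128)
t=0.750: state=(-0.613, -1.358)
t=1.000: state=(-0.626, 1.189)
t=1.250: state=(-0.128, 2.443)
t=1.500: state=(0.401, 1.463)
t=1.750: state=(0.515, -0.566)
t=2.000: state=(0.184, -1.836)
t=2.250: state=(-0.253, -1.368)
t=2.500: state=(-0.408, 0.180)
t=2.750: state=(-0.196, 1.345)
t=3.000: state=(0.151, 1.196)
t=3.250: state=(0.316, 0.050)
t=3.500: state=(0.188, -0.964)
t=3.750: state=(-0.082, -1.005)
t=4.000: state=(-0.240, -0.179)
t=4.250: state=(-0.169, 0.673)
t=4.500: state=(0.036, 0.822)
t=4.750: state=(0.179, 0.242)
t=5.000: state=(0.147, -0.457)
t=5.250: state=(-0.006, -0.658)
t=5.500: state=(-0.131, -0.263)
t=5.750: state=(-0.124, 0.298)
t=6.000: state=(-0.012, 0.518)
t=6.250: state=(0.094, 0.259)
t=6.500: state=(0.102, -0.183)
t=6.750: state=(0.022, -0.401)
t=7.000: state=(-0.065, -0.240)
t=7.250: state=(-0.083, 0.103)
t=7.500: state=(-0.026, 0.305)
t=7.600: state=(0.004, 0.303)
compare at T: theta=0.004, omega=0.303

largest component: omega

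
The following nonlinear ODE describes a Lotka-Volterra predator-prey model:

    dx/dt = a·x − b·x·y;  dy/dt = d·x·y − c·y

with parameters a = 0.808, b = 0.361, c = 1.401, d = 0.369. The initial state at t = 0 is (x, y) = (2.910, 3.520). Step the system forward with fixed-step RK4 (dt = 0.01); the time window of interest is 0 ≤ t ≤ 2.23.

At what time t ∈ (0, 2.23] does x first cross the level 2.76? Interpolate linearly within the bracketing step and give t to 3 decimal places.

t = 0.121

t=0.000: state=(2.910, 3.520)
step 1 (dt=0.01): k1=(-1.347, -1.152), k2=(-1.337, -1.159), k3=(-1.337, -1.159), k4=(-1.328, -1.165); state += dt/6·(k1+2k2+2k3+k4)
t=0.010: state=(2.897, 3.508)
t=0.020: state=(2.883, 3.497)
t=0.030: state=(2.870, 3.485)
continuing one RK4 step at a time; state shown every 10 steps (Δt=0.1):
t=0.100: state=(2.784, 3.399)
t=0.120: state=(2.761, 3.373)
next step: t=0.130: state=(2.750, 3.360) — x has crossed 2.76
linear interpolation between t=0.120 (2.76144) and t=0.130 (2.75021) → t≈0.121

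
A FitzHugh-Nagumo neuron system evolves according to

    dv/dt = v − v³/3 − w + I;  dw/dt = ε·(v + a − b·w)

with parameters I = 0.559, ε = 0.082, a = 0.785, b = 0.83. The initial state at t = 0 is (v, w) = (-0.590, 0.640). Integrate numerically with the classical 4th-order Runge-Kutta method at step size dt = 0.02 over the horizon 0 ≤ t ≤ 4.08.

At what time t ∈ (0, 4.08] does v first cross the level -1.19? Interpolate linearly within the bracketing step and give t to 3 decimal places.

t = 0.871

t=0.000: state=(-0.590, 0.640)
step 1 (dt=0.02): k1=(-0.603, -0.028), k2=(-0.606, -0.028), k3=(-0.606, -0.028), k4=(-0.610, -0.029); state += dt/6·(k1+2k2+2k3+k4)
t=0.020: state=(-0.602, 0.639)
t=0.040: state=(-0.614, 0.639)
t=0.060: state=(-0.627, 0.638)
continuing one RK4 step at a time; state shown every 10 steps (Δt=0.2):
t=0.200: state=(-0.717, 0.634)
t=0.400: state=(-0.856, 0.625)
t=0.600: state=(-1.000, 0.614)
t=0.800: state=(-1.142, 0.601)
t=0.860: state=(-1.183, 0.597)
next step: t=0.880: state=(-1.196, 0.595) — v has crossed -1.19
linear interpolation between t=0.860 (-1.18261) and t=0.880 (-1.19592) → t≈0.871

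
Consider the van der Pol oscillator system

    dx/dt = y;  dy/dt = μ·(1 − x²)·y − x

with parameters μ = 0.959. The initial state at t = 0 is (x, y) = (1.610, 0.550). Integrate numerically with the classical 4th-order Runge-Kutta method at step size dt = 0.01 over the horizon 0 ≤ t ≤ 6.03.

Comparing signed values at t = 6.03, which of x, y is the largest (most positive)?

t=0.000: state=(1.610, 0.550)
step 1 (dt=0.01): k1=(0.550, -2.450), k2=(0.538, -2.438), k3=(0.538, -2.438), k4=(0.526, -2.427); state += dt/6·(k1+2k2+2k3+k4)
t=0.010: state=(1.615, 0.526)
t=0.020: state=(1.621, 0.501)
t=0.030: state=(1.625, 0.478)
continuing one RK4 step at a time; state shown every 20 steps (Δt=0.2):
t=0.200: state=(1.675, 0.115)
t=0.400: state=(1.664, -0.202)
t=0.600: state=(1.600, -0.427)
t=0.800: state=(1.497, -0.599)
t=1.000: state=(1.362, -0.750)
t=1.200: state=(1.197, -0.905)
t=1.400: state=(0.998, -1.086)
t=1.600: state=(0.759, -1.313)
t=1.800: state=(0.468, -1.609)
t=2.000: state=(0.111, -1.979)
t=2.200: state=(-0.325, -2.365)
t=2.400: state=(-0.823, -2.561)
t=2.600: state=(-1.316, -2.269)
t=2.800: state=(-1.697, -1.496)
t=3.000: state=(-1.911, -0.669)
t=3.200: state=(-1.982, -0.088)
t=3.400: state=(-1.962, 0.253)
t=3.600: state=(-1.890, 0.452)
t=3.800: state=(-1.786, 0.582)
t=4.000: state=(-1.659, 0.687)
t=4.200: state=(-1.512, 0.790)
t=4.400: state=(-1.342, 0.907)
t=4.600: state=(-1.147, 1.053)
t=4.800: state=(-0.918, 1.245)
t=5.000: state=(-0.645, 1.502)
t=5.200: state=(-0.312, 1.843)
t=5.400: state=(0.097, 2.247)
t=5.600: state=(0.583, 2.583)
t=5.800: state=(1.105, 2.547)
t=6.000: state=(1.562, 1.930)
t=6.030: state=(1.618, 1.800)
compare at T: x=1.618, y=1.800

largest component: y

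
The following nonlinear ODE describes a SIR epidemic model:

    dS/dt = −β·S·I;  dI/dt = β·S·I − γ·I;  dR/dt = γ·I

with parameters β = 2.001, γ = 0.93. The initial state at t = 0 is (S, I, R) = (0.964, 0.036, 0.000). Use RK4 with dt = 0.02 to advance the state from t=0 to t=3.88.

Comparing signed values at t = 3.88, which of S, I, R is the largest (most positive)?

t=0.000: state=(0.964, 0.036, 0.000)
step 1 (dt=0.02): k1=(-0.069, 0.036, 0.033), k2=(-0.070, 0.036, 0.034), k3=(-0.070, 0.036, 0.034), k4=(-0.071, 0.037, 0.034); state += dt/6·(k1+2k2+2k3+k4)
t=0.020: state=(0.963, 0.037, 0.001)
t=0.040: state=(0.961, 0.037, 0.001)
t=0.060: state=(0.960, 0.038, 0.002)
continuing one RK4 step at a time; state shown every 10 steps (Δt=0.2):
t=0.200: state=(0.949, 0.044, 0.007)
t=0.400: state=(0.931, 0.053, 0.016)
t=0.600: state=(0.909, 0.064, 0.027)
t=0.800: state=(0.884, 0.076, 0.040)
t=1.000: state=(0.856, 0.089, 0.055)
t=1.200: state=(0.823, 0.103, 0.073)
t=1.400: state=(0.788, 0.118, 0.094)
t=1.600: state=(0.749, 0.134, 0.117)
t=1.800: state=(0.708, 0.149, 0.144)
t=2.000: state=(0.665, 0.162, 0.173)
t=2.200: state=(0.622, 0.174, 0.204)
t=2.400: state=(0.578, 0.184, 0.237)
t=2.600: state=(0.537, 0.191, 0.272)
t=2.800: state=(0.497, 0.195, 0.308)
t=3.000: state=(0.459, 0.196, 0.345)
t=3.200: state=(0.425, 0.194, 0.381)
t=3.400: state=(0.393, 0.190, 0.417)
t=3.600: state=(0.365, 0.184, 0.452)
t=3.800: state=(0.340, 0.175, 0.485)
t=3.880: state=(0.330, 0.172, 0.498)
compare at T: S=0.330, I=0.172, R=0.498

largest component: R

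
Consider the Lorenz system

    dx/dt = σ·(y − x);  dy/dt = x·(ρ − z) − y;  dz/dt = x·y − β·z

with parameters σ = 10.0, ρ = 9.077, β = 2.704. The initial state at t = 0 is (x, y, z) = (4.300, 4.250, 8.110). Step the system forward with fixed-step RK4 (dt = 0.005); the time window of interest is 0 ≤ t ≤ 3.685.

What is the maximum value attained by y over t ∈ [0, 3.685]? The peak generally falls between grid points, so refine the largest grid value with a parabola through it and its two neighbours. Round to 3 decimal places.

t=0.000: state=(4.300, 4.250, 8.110)
step 1 (dt=0.005): k1=(-0.500, -0.092, -3.654), k2=(-0.490, -0.054, -3.636), k3=(-0.489, -0.054, -3.636), k4=(-0.478, -0.016, -3.617); state += dt/6·(k1+2k2+2k3+k4)
t=0.005: state=(4.298, 4.250, 8.092)
t=0.010: state=(4.295, 4.250, 8.074)
t=0.015: state=(4.293, 4.250, 8.056)
continuing one RK4 step at a time; state shown every 40 steps (Δt=0.2):
t=0.200: state=(4.356, 4.471, 7.604)
t=0.400: state=(4.685, 4.863, 7.709)
t=0.600: state=(4.927, 4.964, 8.194)
t=0.800: state=(4.823, 4.703, 8.431)
t=1.000: state=(4.573, 4.473, 8.208)
t=1.200: state=(4.493, 4.514, 7.895)
t=1.400: state=(4.623, 4.714, 7.847)
t=1.600: state=(4.778, 4.826, 8.059)
t=1.800: state=(4.781, 4.740, 8.243)
t=2.000: state=(4.662, 4.600, 8.196)
t=2.200: state=(4.583, 4.574, 8.030)
t=2.400: state=(4.621, 4.661, 7.953)
t=2.600: state=(4.707, 4.742, 8.029)
t=2.800: state=(4.736, 4.728, 8.141)
t=3.000: state=(4.689, 4.656, 8.156)
t=3.200: state=(4.635, 4.620, 8.080)
t=3.400: state=(4.636, 4.650, 8.019)
t=3.600: state=(4.677, 4.699, 8.035)
t=3.685: state=(4.693, 4.709, 8.059)
largest grid value and its neighbours: y(0.540)=4.98116, y(0.545)=4.98129, y(0.550)=4.98113
parabola through these three points peaks at t≈0.545 with y≈4.98129

max y = 4.981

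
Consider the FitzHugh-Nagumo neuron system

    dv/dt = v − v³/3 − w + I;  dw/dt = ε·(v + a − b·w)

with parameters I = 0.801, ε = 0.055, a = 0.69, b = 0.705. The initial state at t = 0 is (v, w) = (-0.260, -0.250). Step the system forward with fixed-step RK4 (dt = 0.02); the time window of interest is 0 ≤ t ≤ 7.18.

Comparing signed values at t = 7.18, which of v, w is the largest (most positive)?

t=0.000: state=(-0.260, -0.250)
step 1 (dt=0.02): k1=(0.797, 0.033), k2=(0.804, 0.034), k3=(0.804, 0.034), k4=(0.811, 0.034); state += dt/6·(k1+2k2+2k3+k4)
t=0.020: state=(-0.244, -0.249)
t=0.040: state=(-0.228, -0.249)
t=0.060: state=(-0.211, -0.248)
continuing one RK4 step at a time; state shown every 25 steps (Δt=0.5):
t=0.500: state=(0.247, -0.227)
t=1.000: state=(1.004, -0.187)
t=1.500: state=(1.705, -0.127)
t=2.000: state=(1.984, -0.055)
t=2.500: state=(2.033, 0.020)
t=3.000: state=(2.025, 0.094)
t=3.500: state=(2.004, 0.165)
t=4.000: state=(1.982, 0.235)
t=4.500: state=(1.958, 0.303)
t=5.000: state=(1.935, 0.369)
t=5.500: state=(1.911, 0.433)
t=6.000: state=(1.887, 0.496)
t=6.500: state=(1.863, 0.556)
t=7.000: state=(1.839, 0.614)
t=7.180: state=(1.831, 0.635)
compare at T: v=1.831, w=0.635

largest component: v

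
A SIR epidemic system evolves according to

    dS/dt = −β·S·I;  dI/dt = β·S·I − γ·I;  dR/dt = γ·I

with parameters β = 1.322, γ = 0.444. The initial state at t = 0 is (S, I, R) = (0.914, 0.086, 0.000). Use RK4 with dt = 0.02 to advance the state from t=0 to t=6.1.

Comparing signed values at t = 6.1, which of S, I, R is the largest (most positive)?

largest component: R

t=0.000: state=(0.914, 0.086, 0.000)
step 1 (dt=0.02): k1=(-0.104, 0.066, 0.038), k2=(-0.105, 0.066, 0.038), k3=(-0.105, 0.066, 0.038), k4=(-0.105, 0.066, 0.039); state += dt/6·(k1+2k2+2k3+k4)
t=0.020: state=(0.912, 0.087, 0.001)
t=0.040: state=(0.910, 0.089, 0.002)
t=0.060: state=(0.908, 0.090, 0.002)
continuing one RK4 step at a time; state shown every 10 steps (Δt=0.2):
t=0.200: state=(0.892, 0.100, 0.008)
t=0.400: state=(0.867, 0.115, 0.018)
t=0.600: state=(0.839, 0.132, 0.029)
t=0.800: state=(0.808, 0.150, 0.041)
t=1.000: state=(0.775, 0.170, 0.056)
t=1.200: state=(0.739, 0.190, 0.071)
t=1.400: state=(0.701, 0.210, 0.089)
t=1.600: state=(0.661, 0.230, 0.109)
t=1.800: state=(0.620, 0.249, 0.130)
t=2.000: state=(0.579, 0.267, 0.153)
t=2.200: state=(0.539, 0.284, 0.178)
t=2.400: state=(0.499, 0.298, 0.203)
t=2.600: state=(0.460, 0.309, 0.230)
t=2.800: state=(0.424, 0.318, 0.258)
t=3.000: state=(0.389, 0.324, 0.287)
t=3.200: state=(0.357, 0.327, 0.316)
t=3.400: state=(0.327, 0.328, 0.345)
t=3.600: state=(0.300, 0.326, 0.374)
t=3.800: state=(0.276, 0.322, 0.403)
t=4.000: state=(0.253, 0.316, 0.431)
t=4.200: state=(0.233, 0.308, 0.459)
t=4.400: state=(0.215, 0.299, 0.486)
t=4.600: state=(0.199, 0.289, 0.512)
t=4.800: state=(0.185, 0.278, 0.537)
t=5.000: state=(0.172, 0.267, 0.561)
t=5.200: state=(0.160, 0.255, 0.584)
t=5.400: state=(0.150, 0.243, 0.606)
t=5.600: state=(0.141, 0.231, 0.628)
t=5.800: state=(0.133, 0.220, 0.648)
t=6.000: state=(0.126, 0.208, 0.667)
t=6.100: state=(0.122, 0.202, 0.676)
compare at T: S=0.122, I=0.202, R=0.676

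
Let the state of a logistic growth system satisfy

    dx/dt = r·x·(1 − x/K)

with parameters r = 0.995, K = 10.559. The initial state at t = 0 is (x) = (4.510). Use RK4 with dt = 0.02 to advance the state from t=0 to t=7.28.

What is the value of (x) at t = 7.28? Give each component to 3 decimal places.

(x) = (10.549)

t=0.000: state=(4.510)
step 1 (dt=0.02): k1=(2.571), k2=(2.574), k3=(2.574), k4=(2.578); state += dt/6·(k1+2k2+2k3+k4)
t=0.020: state=(4.561)
t=0.040: state=(4.613)
t=0.060: state=(4.665)
continuing one RK4 step at a time; state shown every 25 steps (Δt=0.5):
t=0.500: state=(5.816)
t=1.000: state=(7.059)
t=1.500: state=(8.113)
t=2.000: state=(8.923)
t=2.500: state=(9.500)
t=3.000: state=(9.889)
t=3.500: state=(10.141)
t=4.000: state=(10.301)
t=4.500: state=(10.401)
t=5.000: state=(10.462)
t=5.500: state=(10.500)
t=6.000: state=(10.523)
t=6.500: state=(10.537)
t=7.000: state=(10.546)
t=7.280: state=(10.549)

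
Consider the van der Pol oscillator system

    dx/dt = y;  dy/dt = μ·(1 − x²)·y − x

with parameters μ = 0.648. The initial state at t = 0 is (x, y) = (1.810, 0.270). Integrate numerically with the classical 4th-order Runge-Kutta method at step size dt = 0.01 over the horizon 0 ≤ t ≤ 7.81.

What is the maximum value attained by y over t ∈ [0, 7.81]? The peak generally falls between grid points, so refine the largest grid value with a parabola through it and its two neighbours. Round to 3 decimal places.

t=0.000: state=(1.810, 0.270)
step 1 (dt=0.01): k1=(0.270, -2.208), k2=(0.259, -2.194), k3=(0.259, -2.194), k4=(0.248, -2.180); state += dt/6·(k1+2k2+2k3+k4)
t=0.010: state=(1.813, 0.248)
t=0.020: state=(1.815, 0.226)
t=0.030: state=(1.817, 0.205)
continuing one RK4 step at a time; state shown every 50 steps (Δt=0.5):
t=0.500: state=(1.725, -0.513)
t=1.000: state=(1.353, -0.959)
t=1.500: state=(0.759, -1.441)
t=2.000: state=(-0.121, -2.090)
t=2.500: state=(-1.228, -2.071)
t=3.000: state=(-1.913, -0.586)
t=3.500: state=(-1.921, 0.407)
t=4.000: state=(-1.596, 0.853)
t=4.500: state=(-1.073, 1.257)
t=5.000: state=(-0.306, 1.850)
t=5.500: state=(0.771, 2.338)
t=6.000: state=(1.746, 1.266)
t=6.500: state=(1.998, -0.108)
t=7.000: state=(1.777, -0.696)
t=7.500: state=(1.335, -1.070)
t=7.810: state=(0.962, -1.349)
largest grid value and its neighbours: y(5.470)=2.33883, y(5.480)=2.33915, y(5.490)=2.33873
parabola through these three points peaks at t≈5.479 with y≈2.33916

max y = 2.339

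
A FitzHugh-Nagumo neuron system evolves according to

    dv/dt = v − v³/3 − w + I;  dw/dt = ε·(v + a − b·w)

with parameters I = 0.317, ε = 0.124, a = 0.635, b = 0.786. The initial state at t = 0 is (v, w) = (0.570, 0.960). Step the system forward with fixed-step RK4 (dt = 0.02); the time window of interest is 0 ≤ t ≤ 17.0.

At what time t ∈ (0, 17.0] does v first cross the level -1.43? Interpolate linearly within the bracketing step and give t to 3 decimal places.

t = 2.998

t=0.000: state=(0.570, 0.960)
step 1 (dt=0.02): k1=(-0.135, 0.056), k2=(-0.136, 0.056), k3=(-0.136, 0.056), k4=(-0.138, 0.055); state += dt/6·(k1+2k2+2k3+k4)
t=0.020: state=(0.567, 0.961)
t=0.040: state=(0.564, 0.962)
t=0.060: state=(0.562, 0.963)
continuing one RK4 step at a time; state shown every 50 steps (Δt=1):
t=1.000: state=(0.339, 1.002)
t=2.000: state=(-0.264, 0.993)
t=2.980: state=(-1.411, 0.880)
next step: t=3.000: state=(-1.432, 0.876) — v has crossed -1.43
linear interpolation between t=2.980 (-1.41128) and t=3.000 (-1.43177) → t≈2.998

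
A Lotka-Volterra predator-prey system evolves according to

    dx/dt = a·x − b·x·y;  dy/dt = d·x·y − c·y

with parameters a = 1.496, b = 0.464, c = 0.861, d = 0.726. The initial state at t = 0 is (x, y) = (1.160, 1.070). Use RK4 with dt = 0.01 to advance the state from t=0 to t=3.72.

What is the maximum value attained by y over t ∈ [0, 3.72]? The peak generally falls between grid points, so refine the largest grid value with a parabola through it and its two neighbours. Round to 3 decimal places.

t=0.000: state=(1.160, 1.070)
step 1 (dt=0.01): k1=(1.159, -0.020), k2=(1.165, -0.016), k3=(1.165, -0.016), k4=(1.171, -0.011); state += dt/6·(k1+2k2+2k3+k4)
t=0.010: state=(1.172, 1.070)
t=0.020: state=(1.183, 1.070)
t=0.030: state=(1.195, 1.070)
continuing one RK4 step at a time; state shown every 20 steps (Δt=0.2):
t=0.200: state=(1.416, 1.085)
t=0.400: state=(1.723, 1.147)
t=0.600: state=(2.078, 1.271)
t=0.800: state=(2.468, 1.489)
t=1.000: state=(2.856, 1.845)
t=1.200: state=(3.168, 2.409)
t=1.400: state=(3.294, 3.251)
t=1.600: state=(3.124, 4.379)
t=1.800: state=(2.648, 5.622)
t=2.000: state=(2.016, 6.644)
t=2.200: state=(1.426, 7.170)
t=2.400: state=(0.985, 7.176)
t=2.600: state=(0.693, 6.813)
t=2.800: state=(0.509, 6.251)
t=3.000: state=(0.396, 5.616)
t=3.200: state=(0.327, 4.980)
t=3.400: state=(0.285, 4.381)
t=3.600: state=(0.263, 3.837)
t=3.720: state=(0.256, 3.540)
largest grid value and its neighbours: y(2.290)=7.23023, y(2.300)=7.23077, y(2.310)=7.23015
parabola through these three points peaks at t≈2.300 with y≈7.23077

max y = 7.231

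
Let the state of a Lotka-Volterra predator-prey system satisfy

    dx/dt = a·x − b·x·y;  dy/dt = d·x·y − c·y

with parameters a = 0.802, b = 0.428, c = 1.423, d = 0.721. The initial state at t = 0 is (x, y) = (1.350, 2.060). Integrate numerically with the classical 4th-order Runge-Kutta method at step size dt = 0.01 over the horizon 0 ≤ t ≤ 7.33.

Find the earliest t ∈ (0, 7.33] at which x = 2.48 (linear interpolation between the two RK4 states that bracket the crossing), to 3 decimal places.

t=0.000: state=(1.350, 2.060)
step 1 (dt=0.01): k1=(-0.108, -0.926), k2=(-0.105, -0.925), k3=(-0.105, -0.925), k4=(-0.102, -0.924); state += dt/6·(k1+2k2+2k3+k4)
t=0.010: state=(1.349, 2.051)
t=0.020: state=(1.348, 2.042)
t=0.030: state=(1.347, 2.032)
continuing one RK4 step at a time; state shown every 25 steps (Δt=0.25):
t=0.250: state=(1.339, 1.838)
t=0.500: state=(1.359, 1.642)
t=0.750: state=(1.406, 1.475)
t=1.000: state=(1.478, 1.340)
t=1.250: state=(1.574, 1.236)
t=1.500: state=(1.693, 1.162)
t=1.750: state=(1.832, 1.118)
t=2.000: state=(1.988, 1.105)
t=2.250: state=(2.156, 1.125)
t=2.500: state=(2.330, 1.181)
t=2.720: state=(2.478, 1.264)
next step: t=2.730: state=(2.485, 1.269) — x has crossed 2.48
linear interpolation between t=2.720 (2.47822) and t=2.730 (2.48467) → t≈2.723

t = 2.723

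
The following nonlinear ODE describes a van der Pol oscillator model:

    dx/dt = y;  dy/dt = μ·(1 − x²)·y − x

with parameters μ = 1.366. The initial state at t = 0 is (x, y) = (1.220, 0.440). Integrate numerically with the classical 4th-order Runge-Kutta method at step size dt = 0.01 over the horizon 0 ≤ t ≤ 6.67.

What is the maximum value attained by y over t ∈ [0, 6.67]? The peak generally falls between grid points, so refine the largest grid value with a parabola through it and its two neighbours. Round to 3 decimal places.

t=0.000: state=(1.220, 0.440)
step 1 (dt=0.01): k1=(0.440, -1.514), k2=(0.432, -1.514), k3=(0.432, -1.514), k4=(0.425, -1.514); state += dt/6·(k1+2k2+2k3+k4)
t=0.010: state=(1.224, 0.425)
t=0.020: state=(1.228, 0.410)
t=0.030: state=(1.233, 0.395)
continuing one RK4 step at a time; state shown every 25 steps (Δt=0.25):
t=0.250: state=(1.284, 0.076)
t=0.500: state=(1.263, -0.227)
t=0.750: state=(1.175, -0.474)
t=1.000: state=(1.027, -0.707)
t=1.250: state=(0.818, -0.981)
t=1.500: state=(0.528, -1.365)
t=1.750: state=(0.119, -1.941)
t=2.000: state=(-0.455, -2.644)
t=2.250: state=(-1.154, -2.741)
t=2.500: state=(-1.710, -1.559)
t=2.750: state=(-1.938, -0.372)
t=3.000: state=(-1.952, 0.172)
t=3.250: state=(-1.879, 0.384)
t=3.500: state=(-1.768, 0.490)
t=3.750: state=(-1.636, 0.572)
t=4.000: state=(-1.482, 0.661)
t=4.250: state=(-1.303, 0.779)
t=4.500: state=(-1.088, 0.952)
t=4.750: state=(-0.818, 1.223)
t=5.000: state=(-0.462, 1.668)
t=5.250: state=(0.037, 2.361)
t=5.500: state=(0.721, 3.034)
t=5.750: state=(1.453, 2.534)
t=6.000: state=(1.895, 1.007)
t=6.250: state=(2.012, 0.064)
t=6.500: state=(1.976, -0.291)
t=6.670: state=(1.917, -0.396)
largest grid value and its neighbours: y(5.540)=3.06712, y(5.550)=3.06956, y(5.560)=3.06944
parabola through these three points peaks at t≈5.555 with y≈3.06982

max y = 3.070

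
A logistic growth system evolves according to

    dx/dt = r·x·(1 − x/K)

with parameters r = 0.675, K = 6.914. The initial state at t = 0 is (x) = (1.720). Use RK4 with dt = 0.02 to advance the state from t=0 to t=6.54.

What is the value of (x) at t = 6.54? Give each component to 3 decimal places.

t=0.000: state=(1.720)
step 1 (dt=0.02): k1=(0.872), k2=(0.875), k3=(0.875), k4=(0.878); state += dt/6·(k1+2k2+2k3+k4)
t=0.020: state=(1.738)
t=0.040: state=(1.755)
t=0.060: state=(1.773)
continuing one RK4 step at a time; state shown every 25 steps (Δt=0.5):
t=0.500: state=(2.192)
t=1.000: state=(2.725)
t=1.500: state=(3.297)
t=2.000: state=(3.878)
t=2.500: state=(4.436)
t=3.000: state=(4.944)
t=3.500: state=(5.383)
t=4.000: state=(5.748)
t=4.500: state=(6.039)
t=5.000: state=(6.266)
t=5.500: state=(6.439)
t=6.000: state=(6.568)
t=6.500: state=(6.664)
t=6.540: state=(6.670)

(x) = (6.670)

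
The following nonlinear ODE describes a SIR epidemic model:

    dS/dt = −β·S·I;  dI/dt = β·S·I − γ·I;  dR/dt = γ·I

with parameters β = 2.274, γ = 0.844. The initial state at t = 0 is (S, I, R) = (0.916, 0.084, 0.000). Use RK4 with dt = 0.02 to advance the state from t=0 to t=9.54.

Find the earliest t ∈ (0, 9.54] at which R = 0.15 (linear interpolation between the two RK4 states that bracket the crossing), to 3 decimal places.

t=0.000: state=(0.916, 0.084, 0.000)
step 1 (dt=0.02): k1=(-0.175, 0.104, 0.071), k2=(-0.177, 0.105, 0.072), k3=(-0.177, 0.105, 0.072), k4=(-0.179, 0.106, 0.073); state += dt/6·(k1+2k2+2k3+k4)
t=0.020: state=(0.912, 0.086, 0.001)
t=0.040: state=(0.909, 0.088, 0.003)
t=0.060: state=(0.905, 0.090, 0.004)
continuing one RK4 step at a time; state shown every 25 steps (Δt=0.5):
t=0.500: state=(0.805, 0.147, 0.048)
t=1.000: state=(0.652, 0.222, 0.126)
t=1.120: state=(0.613, 0.238, 0.149)
next step: t=1.140: state=(0.606, 0.241, 0.153) — R has crossed 0.15
linear interpolation between t=1.120 (0.14919) and t=1.140 (0.15323) → t≈1.124

t = 1.124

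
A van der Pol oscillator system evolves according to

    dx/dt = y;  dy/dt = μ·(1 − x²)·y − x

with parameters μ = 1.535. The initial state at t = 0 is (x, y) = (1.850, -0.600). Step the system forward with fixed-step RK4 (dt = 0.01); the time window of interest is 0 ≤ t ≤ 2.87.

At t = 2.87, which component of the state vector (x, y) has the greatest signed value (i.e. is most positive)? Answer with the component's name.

largest component: y

t=0.000: state=(1.850, -0.600)
step 1 (dt=0.01): k1=(-0.600, 0.381), k2=(-0.598, 0.367), k3=(-0.598, 0.367), k4=(-0.596, 0.353); state += dt/6·(k1+2k2+2k3+k4)
t=0.010: state=(1.844, -0.596)
t=0.020: state=(1.838, -0.593)
t=0.030: state=(1.832, -0.590)
continuing one RK4 step at a time; state shown every 10 steps (Δt=0.1):
t=0.100: state=(1.791, -0.574)
t=0.200: state=(1.735, -0.566)
t=0.300: state=(1.678, -0.570)
t=0.400: state=(1.620, -0.583)
t=0.500: state=(1.561, -0.603)
t=0.600: state=(1.499, -0.629)
t=0.700: state=(1.435, -0.662)
t=0.800: state=(1.367, -0.701)
t=0.900: state=(1.294, -0.749)
t=1.000: state=(1.217, -0.806)
t=1.100: state=(1.133, -0.874)
t=1.200: state=(1.041, -0.957)
t=1.300: state=(0.941, -1.059)
t=1.400: state=(0.829, -1.185)
t=1.500: state=(0.703, -1.341)
t=1.600: state=(0.559, -1.537)
t=1.700: state=(0.394, -1.780)
t=1.800: state=(0.201, -2.079)
t=1.900: state=(-0.024, -2.429)
t=2.000: state=(-0.285, -2.804)
t=2.100: state=(-0.583, -3.128)
t=2.200: state=(-0.905, -3.270)
t=2.300: state=(-1.226, -3.093)
t=2.400: state=(-1.512, -2.569)
t=2.500: state=(-1.733, -1.850)
t=2.600: state=(-1.882, -1.149)
t=2.700: state=(-1.968, -0.599)
t=2.800: state=(-2.008, -0.220)
t=2.870: state=(-2.017, -0.039)
compare at T: x=-2.017, y=-0.039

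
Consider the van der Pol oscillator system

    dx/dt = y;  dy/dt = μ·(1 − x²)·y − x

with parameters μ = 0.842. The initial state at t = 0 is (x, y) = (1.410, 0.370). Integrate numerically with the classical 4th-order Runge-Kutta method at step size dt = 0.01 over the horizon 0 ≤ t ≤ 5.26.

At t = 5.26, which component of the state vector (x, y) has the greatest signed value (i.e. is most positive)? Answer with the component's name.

largest component: y

t=0.000: state=(1.410, 0.370)
step 1 (dt=0.01): k1=(0.370, -1.718), k2=(0.361, -1.714), k3=(0.361, -1.714), k4=(0.353, -1.710); state += dt/6·(k1+2k2+2k3+k4)
t=0.010: state=(1.414, 0.353)
t=0.020: state=(1.417, 0.336)
t=0.030: state=(1.420, 0.319)
continuing one RK4 step at a time; state shown every 20 steps (Δt=0.2):
t=0.200: state=(1.451, 0.047)
t=0.400: state=(1.432, -0.225)
t=0.600: state=(1.364, -0.451)
t=0.800: state=(1.254, -0.647)
t=1.000: state=(1.106, -0.835)
t=1.200: state=(0.919, -1.033)
t=1.400: state=(0.690, -1.262)
t=1.600: state=(0.411, -1.535)
t=1.800: state=(0.073, -1.850)
t=2.000: state=(-0.328, -2.154)
t=2.200: state=(-0.778, -2.300)
t=2.400: state=(-1.224, -2.092)
t=2.600: state=(-1.589, -1.505)
t=2.800: state=(-1.818, -0.794)
t=3.000: state=(-1.916, -0.215)
t=3.200: state=(-1.917, 0.173)
t=3.400: state=(-1.856, 0.419)
t=3.600: state=(-1.754, 0.588)
t=3.800: state=(-1.623, 0.721)
t=4.000: state=(-1.466, 0.847)
t=4.200: state=(-1.283, 0.985)
t=4.400: state=(-1.070, 1.151)
t=4.600: state=(-0.820, 1.363)
t=4.800: state=(-0.521, 1.634)
t=5.000: state=(-0.162, 1.967)
t=5.200: state=(0.267, 2.313)
t=5.260: state=(0.408, 2.398)
compare at T: x=0.408, y=2.398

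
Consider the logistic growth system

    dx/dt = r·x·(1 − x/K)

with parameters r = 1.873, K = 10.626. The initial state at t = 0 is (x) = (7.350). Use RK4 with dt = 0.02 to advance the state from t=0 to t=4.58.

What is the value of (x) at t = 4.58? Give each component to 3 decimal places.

t=0.000: state=(7.350)
step 1 (dt=0.02): k1=(4.244), k2=(4.213), k3=(4.214), k4=(4.182); state += dt/6·(k1+2k2+2k3+k4)
t=0.020: state=(7.434)
t=0.040: state=(7.517)
t=0.060: state=(7.599)
continuing one RK4 step at a time; state shown every 10 steps (Δt=0.2):
t=0.200: state=(8.133)
t=0.400: state=(8.777)
t=0.600: state=(9.281)
t=0.800: state=(9.663)
t=1.000: state=(9.945)
t=1.200: state=(10.148)
t=1.400: state=(10.293)
t=1.600: state=(10.395)
t=1.800: state=(10.466)
t=2.000: state=(10.515)
t=2.200: state=(10.550)
t=2.400: state=(10.573)
t=2.600: state=(10.590)
t=2.800: state=(10.601)
t=3.000: state=(10.609)
t=3.200: state=(10.614)
t=3.400: state=(10.618)
t=3.600: state=(10.620)
t=3.800: state=(10.622)
t=4.000: state=(10.623)
t=4.200: state=(10.624)
t=4.400: state=(10.625)
t=4.580: state=(10.625)

(x) = (10.625)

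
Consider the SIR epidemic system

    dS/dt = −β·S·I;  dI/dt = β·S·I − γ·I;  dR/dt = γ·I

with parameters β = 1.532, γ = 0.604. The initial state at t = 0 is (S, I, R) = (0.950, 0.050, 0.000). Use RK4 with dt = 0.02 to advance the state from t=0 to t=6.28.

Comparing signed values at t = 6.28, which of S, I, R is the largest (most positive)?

largest component: R

t=0.000: state=(0.950, 0.050, 0.000)
step 1 (dt=0.02): k1=(-0.073, 0.043, 0.030), k2=(-0.073, 0.043, 0.030), k3=(-0.073, 0.043, 0.030), k4=(-0.074, 0.043, 0.031); state += dt/6·(k1+2k2+2k3+k4)
t=0.020: state=(0.949, 0.051, 0.001)
t=0.040: state=(0.947, 0.052, 0.001)
t=0.060: state=(0.946, 0.053, 0.002)
continuing one RK4 step at a time; state shown every 25 steps (Δt=0.5):
t=0.500: state=(0.906, 0.075, 0.019)
t=1.000: state=(0.845, 0.109, 0.046)
t=1.500: state=(0.765, 0.149, 0.085)
t=2.000: state=(0.671, 0.192, 0.137)
t=2.500: state=(0.571, 0.228, 0.200)
t=3.000: state=(0.475, 0.252, 0.273)
t=3.500: state=(0.390, 0.259, 0.351)
t=4.000: state=(0.321, 0.251, 0.428)
t=4.500: state=(0.266, 0.232, 0.501)
t=5.000: state=(0.225, 0.207, 0.568)
t=5.500: state=(0.194, 0.180, 0.626)
t=6.000: state=(0.171, 0.153, 0.676)
t=6.280: state=(0.160, 0.138, 0.701)
compare at T: S=0.160, I=0.138, R=0.701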